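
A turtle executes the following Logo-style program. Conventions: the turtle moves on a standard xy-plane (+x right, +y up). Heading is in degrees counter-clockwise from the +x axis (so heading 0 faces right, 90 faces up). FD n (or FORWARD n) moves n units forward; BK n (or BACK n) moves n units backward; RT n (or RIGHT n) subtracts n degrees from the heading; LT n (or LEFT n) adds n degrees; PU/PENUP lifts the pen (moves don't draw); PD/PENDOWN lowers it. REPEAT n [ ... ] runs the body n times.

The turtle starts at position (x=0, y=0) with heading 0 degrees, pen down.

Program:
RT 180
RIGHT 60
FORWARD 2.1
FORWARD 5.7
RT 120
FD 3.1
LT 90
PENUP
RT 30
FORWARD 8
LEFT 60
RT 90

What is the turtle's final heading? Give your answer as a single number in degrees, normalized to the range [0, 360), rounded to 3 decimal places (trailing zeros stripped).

Executing turtle program step by step:
Start: pos=(0,0), heading=0, pen down
RT 180: heading 0 -> 180
RT 60: heading 180 -> 120
FD 2.1: (0,0) -> (-1.05,1.819) [heading=120, draw]
FD 5.7: (-1.05,1.819) -> (-3.9,6.755) [heading=120, draw]
RT 120: heading 120 -> 0
FD 3.1: (-3.9,6.755) -> (-0.8,6.755) [heading=0, draw]
LT 90: heading 0 -> 90
PU: pen up
RT 30: heading 90 -> 60
FD 8: (-0.8,6.755) -> (3.2,13.683) [heading=60, move]
LT 60: heading 60 -> 120
RT 90: heading 120 -> 30
Final: pos=(3.2,13.683), heading=30, 3 segment(s) drawn

Answer: 30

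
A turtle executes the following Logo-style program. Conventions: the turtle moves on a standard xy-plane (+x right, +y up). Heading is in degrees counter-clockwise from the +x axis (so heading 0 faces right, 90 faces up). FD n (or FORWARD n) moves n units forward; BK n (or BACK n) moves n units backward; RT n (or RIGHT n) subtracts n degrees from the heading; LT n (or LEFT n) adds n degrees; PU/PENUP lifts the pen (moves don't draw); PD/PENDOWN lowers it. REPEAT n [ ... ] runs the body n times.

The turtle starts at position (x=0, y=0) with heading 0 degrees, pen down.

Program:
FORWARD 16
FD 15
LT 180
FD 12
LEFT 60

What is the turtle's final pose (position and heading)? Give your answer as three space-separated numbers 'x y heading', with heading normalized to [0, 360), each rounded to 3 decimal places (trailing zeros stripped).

Answer: 19 0 240

Derivation:
Executing turtle program step by step:
Start: pos=(0,0), heading=0, pen down
FD 16: (0,0) -> (16,0) [heading=0, draw]
FD 15: (16,0) -> (31,0) [heading=0, draw]
LT 180: heading 0 -> 180
FD 12: (31,0) -> (19,0) [heading=180, draw]
LT 60: heading 180 -> 240
Final: pos=(19,0), heading=240, 3 segment(s) drawn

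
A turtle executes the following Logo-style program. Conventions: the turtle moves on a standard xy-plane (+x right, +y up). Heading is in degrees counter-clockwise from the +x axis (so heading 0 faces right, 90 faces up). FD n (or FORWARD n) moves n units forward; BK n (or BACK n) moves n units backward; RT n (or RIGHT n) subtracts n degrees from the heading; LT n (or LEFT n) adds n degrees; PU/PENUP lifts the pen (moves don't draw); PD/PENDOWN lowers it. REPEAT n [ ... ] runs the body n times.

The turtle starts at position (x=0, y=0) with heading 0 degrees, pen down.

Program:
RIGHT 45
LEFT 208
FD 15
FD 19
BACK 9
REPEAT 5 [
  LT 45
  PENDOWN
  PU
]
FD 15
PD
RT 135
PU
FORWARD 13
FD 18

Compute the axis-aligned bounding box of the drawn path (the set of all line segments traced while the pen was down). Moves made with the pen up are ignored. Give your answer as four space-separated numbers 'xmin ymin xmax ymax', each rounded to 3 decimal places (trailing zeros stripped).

Executing turtle program step by step:
Start: pos=(0,0), heading=0, pen down
RT 45: heading 0 -> 315
LT 208: heading 315 -> 163
FD 15: (0,0) -> (-14.345,4.386) [heading=163, draw]
FD 19: (-14.345,4.386) -> (-32.514,9.941) [heading=163, draw]
BK 9: (-32.514,9.941) -> (-23.908,7.309) [heading=163, draw]
REPEAT 5 [
  -- iteration 1/5 --
  LT 45: heading 163 -> 208
  PD: pen down
  PU: pen up
  -- iteration 2/5 --
  LT 45: heading 208 -> 253
  PD: pen down
  PU: pen up
  -- iteration 3/5 --
  LT 45: heading 253 -> 298
  PD: pen down
  PU: pen up
  -- iteration 4/5 --
  LT 45: heading 298 -> 343
  PD: pen down
  PU: pen up
  -- iteration 5/5 --
  LT 45: heading 343 -> 28
  PD: pen down
  PU: pen up
]
FD 15: (-23.908,7.309) -> (-10.663,14.351) [heading=28, move]
PD: pen down
RT 135: heading 28 -> 253
PU: pen up
FD 13: (-10.663,14.351) -> (-14.464,1.919) [heading=253, move]
FD 18: (-14.464,1.919) -> (-19.727,-15.294) [heading=253, move]
Final: pos=(-19.727,-15.294), heading=253, 3 segment(s) drawn

Segment endpoints: x in {-32.514, -23.908, -14.345, 0}, y in {0, 4.386, 7.309, 9.941}
xmin=-32.514, ymin=0, xmax=0, ymax=9.941

Answer: -32.514 0 0 9.941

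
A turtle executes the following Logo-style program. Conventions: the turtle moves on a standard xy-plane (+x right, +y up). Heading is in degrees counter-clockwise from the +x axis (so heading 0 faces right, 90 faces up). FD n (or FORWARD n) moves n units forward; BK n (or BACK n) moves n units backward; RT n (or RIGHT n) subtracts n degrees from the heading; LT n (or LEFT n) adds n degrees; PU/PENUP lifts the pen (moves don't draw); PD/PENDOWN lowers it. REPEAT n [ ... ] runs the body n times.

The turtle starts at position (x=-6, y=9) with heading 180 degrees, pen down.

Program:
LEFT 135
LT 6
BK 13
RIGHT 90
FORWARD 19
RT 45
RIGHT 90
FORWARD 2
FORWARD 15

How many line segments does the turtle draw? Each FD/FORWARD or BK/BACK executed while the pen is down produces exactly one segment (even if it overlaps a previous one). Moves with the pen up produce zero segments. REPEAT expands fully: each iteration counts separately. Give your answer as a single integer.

Answer: 4

Derivation:
Executing turtle program step by step:
Start: pos=(-6,9), heading=180, pen down
LT 135: heading 180 -> 315
LT 6: heading 315 -> 321
BK 13: (-6,9) -> (-16.103,17.181) [heading=321, draw]
RT 90: heading 321 -> 231
FD 19: (-16.103,17.181) -> (-28.06,2.415) [heading=231, draw]
RT 45: heading 231 -> 186
RT 90: heading 186 -> 96
FD 2: (-28.06,2.415) -> (-28.269,4.404) [heading=96, draw]
FD 15: (-28.269,4.404) -> (-29.837,19.322) [heading=96, draw]
Final: pos=(-29.837,19.322), heading=96, 4 segment(s) drawn
Segments drawn: 4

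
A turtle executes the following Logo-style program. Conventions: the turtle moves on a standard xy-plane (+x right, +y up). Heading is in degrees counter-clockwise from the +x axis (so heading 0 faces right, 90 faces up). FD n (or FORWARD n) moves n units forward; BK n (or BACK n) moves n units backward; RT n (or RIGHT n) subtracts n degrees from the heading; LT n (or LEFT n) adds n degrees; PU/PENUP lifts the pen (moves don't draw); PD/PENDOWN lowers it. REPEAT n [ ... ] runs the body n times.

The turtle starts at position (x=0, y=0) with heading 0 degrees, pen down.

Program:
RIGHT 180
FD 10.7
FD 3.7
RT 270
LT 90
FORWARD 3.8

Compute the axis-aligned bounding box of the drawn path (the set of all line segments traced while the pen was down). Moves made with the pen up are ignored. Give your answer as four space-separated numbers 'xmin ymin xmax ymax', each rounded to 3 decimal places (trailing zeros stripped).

Answer: -14.4 0 0 0

Derivation:
Executing turtle program step by step:
Start: pos=(0,0), heading=0, pen down
RT 180: heading 0 -> 180
FD 10.7: (0,0) -> (-10.7,0) [heading=180, draw]
FD 3.7: (-10.7,0) -> (-14.4,0) [heading=180, draw]
RT 270: heading 180 -> 270
LT 90: heading 270 -> 0
FD 3.8: (-14.4,0) -> (-10.6,0) [heading=0, draw]
Final: pos=(-10.6,0), heading=0, 3 segment(s) drawn

Segment endpoints: x in {-14.4, -10.7, -10.6, 0}, y in {0, 0, 0, 0}
xmin=-14.4, ymin=0, xmax=0, ymax=0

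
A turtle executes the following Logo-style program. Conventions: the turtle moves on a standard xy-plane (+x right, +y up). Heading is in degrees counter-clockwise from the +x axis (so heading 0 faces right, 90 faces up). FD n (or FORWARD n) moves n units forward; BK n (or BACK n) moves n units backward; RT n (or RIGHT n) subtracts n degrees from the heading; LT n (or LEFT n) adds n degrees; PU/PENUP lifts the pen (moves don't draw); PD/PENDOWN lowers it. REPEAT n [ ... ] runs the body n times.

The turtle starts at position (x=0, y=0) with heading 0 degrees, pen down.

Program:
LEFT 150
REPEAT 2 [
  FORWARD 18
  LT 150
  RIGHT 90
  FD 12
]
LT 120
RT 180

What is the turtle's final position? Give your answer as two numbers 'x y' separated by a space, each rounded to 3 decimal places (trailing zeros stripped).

Answer: -41.569 -18

Derivation:
Executing turtle program step by step:
Start: pos=(0,0), heading=0, pen down
LT 150: heading 0 -> 150
REPEAT 2 [
  -- iteration 1/2 --
  FD 18: (0,0) -> (-15.588,9) [heading=150, draw]
  LT 150: heading 150 -> 300
  RT 90: heading 300 -> 210
  FD 12: (-15.588,9) -> (-25.981,3) [heading=210, draw]
  -- iteration 2/2 --
  FD 18: (-25.981,3) -> (-41.569,-6) [heading=210, draw]
  LT 150: heading 210 -> 0
  RT 90: heading 0 -> 270
  FD 12: (-41.569,-6) -> (-41.569,-18) [heading=270, draw]
]
LT 120: heading 270 -> 30
RT 180: heading 30 -> 210
Final: pos=(-41.569,-18), heading=210, 4 segment(s) drawn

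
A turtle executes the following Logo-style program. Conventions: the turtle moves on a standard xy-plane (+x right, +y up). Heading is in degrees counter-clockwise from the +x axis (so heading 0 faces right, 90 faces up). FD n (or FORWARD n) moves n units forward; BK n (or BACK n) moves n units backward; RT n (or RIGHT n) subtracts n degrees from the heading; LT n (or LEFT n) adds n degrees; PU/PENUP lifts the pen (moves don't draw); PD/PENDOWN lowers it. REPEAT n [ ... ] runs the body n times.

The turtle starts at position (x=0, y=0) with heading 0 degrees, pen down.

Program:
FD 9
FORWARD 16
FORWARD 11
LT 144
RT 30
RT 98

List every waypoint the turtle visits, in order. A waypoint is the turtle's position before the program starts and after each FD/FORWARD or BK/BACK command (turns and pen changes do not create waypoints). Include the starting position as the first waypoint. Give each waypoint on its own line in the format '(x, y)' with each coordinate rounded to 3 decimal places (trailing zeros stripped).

Executing turtle program step by step:
Start: pos=(0,0), heading=0, pen down
FD 9: (0,0) -> (9,0) [heading=0, draw]
FD 16: (9,0) -> (25,0) [heading=0, draw]
FD 11: (25,0) -> (36,0) [heading=0, draw]
LT 144: heading 0 -> 144
RT 30: heading 144 -> 114
RT 98: heading 114 -> 16
Final: pos=(36,0), heading=16, 3 segment(s) drawn
Waypoints (4 total):
(0, 0)
(9, 0)
(25, 0)
(36, 0)

Answer: (0, 0)
(9, 0)
(25, 0)
(36, 0)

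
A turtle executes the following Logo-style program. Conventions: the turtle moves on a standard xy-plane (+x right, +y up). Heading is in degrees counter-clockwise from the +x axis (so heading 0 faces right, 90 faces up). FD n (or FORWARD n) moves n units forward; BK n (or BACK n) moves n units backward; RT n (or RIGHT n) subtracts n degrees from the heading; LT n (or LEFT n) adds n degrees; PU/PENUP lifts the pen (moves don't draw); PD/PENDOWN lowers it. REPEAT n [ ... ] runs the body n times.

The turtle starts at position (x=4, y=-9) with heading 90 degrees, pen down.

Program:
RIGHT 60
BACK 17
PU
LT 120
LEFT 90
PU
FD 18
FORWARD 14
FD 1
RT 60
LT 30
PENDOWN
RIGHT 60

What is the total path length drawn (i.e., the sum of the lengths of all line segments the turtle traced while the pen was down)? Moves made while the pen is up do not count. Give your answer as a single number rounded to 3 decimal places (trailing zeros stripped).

Executing turtle program step by step:
Start: pos=(4,-9), heading=90, pen down
RT 60: heading 90 -> 30
BK 17: (4,-9) -> (-10.722,-17.5) [heading=30, draw]
PU: pen up
LT 120: heading 30 -> 150
LT 90: heading 150 -> 240
PU: pen up
FD 18: (-10.722,-17.5) -> (-19.722,-33.088) [heading=240, move]
FD 14: (-19.722,-33.088) -> (-26.722,-45.213) [heading=240, move]
FD 1: (-26.722,-45.213) -> (-27.222,-46.079) [heading=240, move]
RT 60: heading 240 -> 180
LT 30: heading 180 -> 210
PD: pen down
RT 60: heading 210 -> 150
Final: pos=(-27.222,-46.079), heading=150, 1 segment(s) drawn

Segment lengths:
  seg 1: (4,-9) -> (-10.722,-17.5), length = 17
Total = 17

Answer: 17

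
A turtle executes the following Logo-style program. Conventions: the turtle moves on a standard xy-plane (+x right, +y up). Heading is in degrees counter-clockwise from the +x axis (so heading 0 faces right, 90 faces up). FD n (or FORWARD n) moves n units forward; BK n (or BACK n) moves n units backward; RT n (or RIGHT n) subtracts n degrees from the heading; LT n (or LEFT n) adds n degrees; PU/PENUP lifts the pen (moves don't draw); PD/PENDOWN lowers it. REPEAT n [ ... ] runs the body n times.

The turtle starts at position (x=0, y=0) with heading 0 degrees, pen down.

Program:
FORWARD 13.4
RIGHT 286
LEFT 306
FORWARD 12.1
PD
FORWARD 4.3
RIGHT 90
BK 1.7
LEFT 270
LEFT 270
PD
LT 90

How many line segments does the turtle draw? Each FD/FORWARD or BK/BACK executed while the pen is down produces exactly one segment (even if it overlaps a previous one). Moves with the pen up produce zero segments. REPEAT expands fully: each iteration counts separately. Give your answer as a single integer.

Executing turtle program step by step:
Start: pos=(0,0), heading=0, pen down
FD 13.4: (0,0) -> (13.4,0) [heading=0, draw]
RT 286: heading 0 -> 74
LT 306: heading 74 -> 20
FD 12.1: (13.4,0) -> (24.77,4.138) [heading=20, draw]
PD: pen down
FD 4.3: (24.77,4.138) -> (28.811,5.609) [heading=20, draw]
RT 90: heading 20 -> 290
BK 1.7: (28.811,5.609) -> (28.23,7.207) [heading=290, draw]
LT 270: heading 290 -> 200
LT 270: heading 200 -> 110
PD: pen down
LT 90: heading 110 -> 200
Final: pos=(28.23,7.207), heading=200, 4 segment(s) drawn
Segments drawn: 4

Answer: 4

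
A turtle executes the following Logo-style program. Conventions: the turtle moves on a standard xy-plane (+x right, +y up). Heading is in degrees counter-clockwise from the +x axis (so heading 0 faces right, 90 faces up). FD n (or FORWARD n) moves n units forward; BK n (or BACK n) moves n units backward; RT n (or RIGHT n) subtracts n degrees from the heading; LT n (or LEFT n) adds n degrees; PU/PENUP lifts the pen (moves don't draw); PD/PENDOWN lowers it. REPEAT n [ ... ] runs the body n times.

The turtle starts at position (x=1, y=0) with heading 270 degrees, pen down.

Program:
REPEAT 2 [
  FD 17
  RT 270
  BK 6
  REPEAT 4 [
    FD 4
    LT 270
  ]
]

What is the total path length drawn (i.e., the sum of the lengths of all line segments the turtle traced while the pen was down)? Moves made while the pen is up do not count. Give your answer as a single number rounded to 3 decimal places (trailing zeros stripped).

Executing turtle program step by step:
Start: pos=(1,0), heading=270, pen down
REPEAT 2 [
  -- iteration 1/2 --
  FD 17: (1,0) -> (1,-17) [heading=270, draw]
  RT 270: heading 270 -> 0
  BK 6: (1,-17) -> (-5,-17) [heading=0, draw]
  REPEAT 4 [
    -- iteration 1/4 --
    FD 4: (-5,-17) -> (-1,-17) [heading=0, draw]
    LT 270: heading 0 -> 270
    -- iteration 2/4 --
    FD 4: (-1,-17) -> (-1,-21) [heading=270, draw]
    LT 270: heading 270 -> 180
    -- iteration 3/4 --
    FD 4: (-1,-21) -> (-5,-21) [heading=180, draw]
    LT 270: heading 180 -> 90
    -- iteration 4/4 --
    FD 4: (-5,-21) -> (-5,-17) [heading=90, draw]
    LT 270: heading 90 -> 0
  ]
  -- iteration 2/2 --
  FD 17: (-5,-17) -> (12,-17) [heading=0, draw]
  RT 270: heading 0 -> 90
  BK 6: (12,-17) -> (12,-23) [heading=90, draw]
  REPEAT 4 [
    -- iteration 1/4 --
    FD 4: (12,-23) -> (12,-19) [heading=90, draw]
    LT 270: heading 90 -> 0
    -- iteration 2/4 --
    FD 4: (12,-19) -> (16,-19) [heading=0, draw]
    LT 270: heading 0 -> 270
    -- iteration 3/4 --
    FD 4: (16,-19) -> (16,-23) [heading=270, draw]
    LT 270: heading 270 -> 180
    -- iteration 4/4 --
    FD 4: (16,-23) -> (12,-23) [heading=180, draw]
    LT 270: heading 180 -> 90
  ]
]
Final: pos=(12,-23), heading=90, 12 segment(s) drawn

Segment lengths:
  seg 1: (1,0) -> (1,-17), length = 17
  seg 2: (1,-17) -> (-5,-17), length = 6
  seg 3: (-5,-17) -> (-1,-17), length = 4
  seg 4: (-1,-17) -> (-1,-21), length = 4
  seg 5: (-1,-21) -> (-5,-21), length = 4
  seg 6: (-5,-21) -> (-5,-17), length = 4
  seg 7: (-5,-17) -> (12,-17), length = 17
  seg 8: (12,-17) -> (12,-23), length = 6
  seg 9: (12,-23) -> (12,-19), length = 4
  seg 10: (12,-19) -> (16,-19), length = 4
  seg 11: (16,-19) -> (16,-23), length = 4
  seg 12: (16,-23) -> (12,-23), length = 4
Total = 78

Answer: 78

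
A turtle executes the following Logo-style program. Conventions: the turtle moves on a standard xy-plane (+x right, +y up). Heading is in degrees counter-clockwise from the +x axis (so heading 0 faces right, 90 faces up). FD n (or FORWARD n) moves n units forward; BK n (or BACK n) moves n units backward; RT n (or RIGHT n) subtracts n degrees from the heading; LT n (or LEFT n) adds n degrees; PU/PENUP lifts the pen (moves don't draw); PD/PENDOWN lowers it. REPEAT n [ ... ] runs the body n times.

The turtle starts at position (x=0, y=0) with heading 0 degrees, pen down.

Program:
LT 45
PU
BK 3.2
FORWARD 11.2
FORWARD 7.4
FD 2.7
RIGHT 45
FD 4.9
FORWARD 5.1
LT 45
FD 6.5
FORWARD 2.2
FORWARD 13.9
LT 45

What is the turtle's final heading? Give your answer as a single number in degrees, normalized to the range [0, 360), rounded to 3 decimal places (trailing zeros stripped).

Executing turtle program step by step:
Start: pos=(0,0), heading=0, pen down
LT 45: heading 0 -> 45
PU: pen up
BK 3.2: (0,0) -> (-2.263,-2.263) [heading=45, move]
FD 11.2: (-2.263,-2.263) -> (5.657,5.657) [heading=45, move]
FD 7.4: (5.657,5.657) -> (10.889,10.889) [heading=45, move]
FD 2.7: (10.889,10.889) -> (12.799,12.799) [heading=45, move]
RT 45: heading 45 -> 0
FD 4.9: (12.799,12.799) -> (17.699,12.799) [heading=0, move]
FD 5.1: (17.699,12.799) -> (22.799,12.799) [heading=0, move]
LT 45: heading 0 -> 45
FD 6.5: (22.799,12.799) -> (27.395,17.395) [heading=45, move]
FD 2.2: (27.395,17.395) -> (28.95,18.95) [heading=45, move]
FD 13.9: (28.95,18.95) -> (38.779,28.779) [heading=45, move]
LT 45: heading 45 -> 90
Final: pos=(38.779,28.779), heading=90, 0 segment(s) drawn

Answer: 90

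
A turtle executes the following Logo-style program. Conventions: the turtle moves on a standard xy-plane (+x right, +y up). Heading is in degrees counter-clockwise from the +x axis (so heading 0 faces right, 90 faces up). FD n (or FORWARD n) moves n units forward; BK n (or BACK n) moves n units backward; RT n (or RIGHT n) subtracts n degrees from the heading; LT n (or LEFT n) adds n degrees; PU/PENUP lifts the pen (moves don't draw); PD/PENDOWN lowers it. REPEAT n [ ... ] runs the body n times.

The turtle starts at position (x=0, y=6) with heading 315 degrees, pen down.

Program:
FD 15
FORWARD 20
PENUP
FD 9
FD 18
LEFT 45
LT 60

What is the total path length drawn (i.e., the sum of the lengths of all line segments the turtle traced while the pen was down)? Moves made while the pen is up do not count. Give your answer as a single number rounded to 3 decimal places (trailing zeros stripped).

Answer: 35

Derivation:
Executing turtle program step by step:
Start: pos=(0,6), heading=315, pen down
FD 15: (0,6) -> (10.607,-4.607) [heading=315, draw]
FD 20: (10.607,-4.607) -> (24.749,-18.749) [heading=315, draw]
PU: pen up
FD 9: (24.749,-18.749) -> (31.113,-25.113) [heading=315, move]
FD 18: (31.113,-25.113) -> (43.841,-37.841) [heading=315, move]
LT 45: heading 315 -> 0
LT 60: heading 0 -> 60
Final: pos=(43.841,-37.841), heading=60, 2 segment(s) drawn

Segment lengths:
  seg 1: (0,6) -> (10.607,-4.607), length = 15
  seg 2: (10.607,-4.607) -> (24.749,-18.749), length = 20
Total = 35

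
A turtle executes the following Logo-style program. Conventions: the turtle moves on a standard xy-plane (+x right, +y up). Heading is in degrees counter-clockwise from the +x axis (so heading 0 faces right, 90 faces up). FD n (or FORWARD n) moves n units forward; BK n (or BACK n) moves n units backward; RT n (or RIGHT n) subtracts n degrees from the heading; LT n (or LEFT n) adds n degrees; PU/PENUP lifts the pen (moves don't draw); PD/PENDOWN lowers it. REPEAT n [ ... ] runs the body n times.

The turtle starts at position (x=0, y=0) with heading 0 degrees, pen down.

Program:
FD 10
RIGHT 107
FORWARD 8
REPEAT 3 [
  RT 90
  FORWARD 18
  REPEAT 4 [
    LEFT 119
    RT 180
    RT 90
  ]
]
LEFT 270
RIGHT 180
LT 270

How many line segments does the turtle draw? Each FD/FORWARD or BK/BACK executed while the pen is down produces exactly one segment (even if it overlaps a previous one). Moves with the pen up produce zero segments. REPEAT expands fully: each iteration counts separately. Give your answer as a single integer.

Executing turtle program step by step:
Start: pos=(0,0), heading=0, pen down
FD 10: (0,0) -> (10,0) [heading=0, draw]
RT 107: heading 0 -> 253
FD 8: (10,0) -> (7.661,-7.65) [heading=253, draw]
REPEAT 3 [
  -- iteration 1/3 --
  RT 90: heading 253 -> 163
  FD 18: (7.661,-7.65) -> (-9.552,-2.388) [heading=163, draw]
  REPEAT 4 [
    -- iteration 1/4 --
    LT 119: heading 163 -> 282
    RT 180: heading 282 -> 102
    RT 90: heading 102 -> 12
    -- iteration 2/4 --
    LT 119: heading 12 -> 131
    RT 180: heading 131 -> 311
    RT 90: heading 311 -> 221
    -- iteration 3/4 --
    LT 119: heading 221 -> 340
    RT 180: heading 340 -> 160
    RT 90: heading 160 -> 70
    -- iteration 4/4 --
    LT 119: heading 70 -> 189
    RT 180: heading 189 -> 9
    RT 90: heading 9 -> 279
  ]
  -- iteration 2/3 --
  RT 90: heading 279 -> 189
  FD 18: (-9.552,-2.388) -> (-27.331,-5.204) [heading=189, draw]
  REPEAT 4 [
    -- iteration 1/4 --
    LT 119: heading 189 -> 308
    RT 180: heading 308 -> 128
    RT 90: heading 128 -> 38
    -- iteration 2/4 --
    LT 119: heading 38 -> 157
    RT 180: heading 157 -> 337
    RT 90: heading 337 -> 247
    -- iteration 3/4 --
    LT 119: heading 247 -> 6
    RT 180: heading 6 -> 186
    RT 90: heading 186 -> 96
    -- iteration 4/4 --
    LT 119: heading 96 -> 215
    RT 180: heading 215 -> 35
    RT 90: heading 35 -> 305
  ]
  -- iteration 3/3 --
  RT 90: heading 305 -> 215
  FD 18: (-27.331,-5.204) -> (-42.076,-15.528) [heading=215, draw]
  REPEAT 4 [
    -- iteration 1/4 --
    LT 119: heading 215 -> 334
    RT 180: heading 334 -> 154
    RT 90: heading 154 -> 64
    -- iteration 2/4 --
    LT 119: heading 64 -> 183
    RT 180: heading 183 -> 3
    RT 90: heading 3 -> 273
    -- iteration 3/4 --
    LT 119: heading 273 -> 32
    RT 180: heading 32 -> 212
    RT 90: heading 212 -> 122
    -- iteration 4/4 --
    LT 119: heading 122 -> 241
    RT 180: heading 241 -> 61
    RT 90: heading 61 -> 331
  ]
]
LT 270: heading 331 -> 241
RT 180: heading 241 -> 61
LT 270: heading 61 -> 331
Final: pos=(-42.076,-15.528), heading=331, 5 segment(s) drawn
Segments drawn: 5

Answer: 5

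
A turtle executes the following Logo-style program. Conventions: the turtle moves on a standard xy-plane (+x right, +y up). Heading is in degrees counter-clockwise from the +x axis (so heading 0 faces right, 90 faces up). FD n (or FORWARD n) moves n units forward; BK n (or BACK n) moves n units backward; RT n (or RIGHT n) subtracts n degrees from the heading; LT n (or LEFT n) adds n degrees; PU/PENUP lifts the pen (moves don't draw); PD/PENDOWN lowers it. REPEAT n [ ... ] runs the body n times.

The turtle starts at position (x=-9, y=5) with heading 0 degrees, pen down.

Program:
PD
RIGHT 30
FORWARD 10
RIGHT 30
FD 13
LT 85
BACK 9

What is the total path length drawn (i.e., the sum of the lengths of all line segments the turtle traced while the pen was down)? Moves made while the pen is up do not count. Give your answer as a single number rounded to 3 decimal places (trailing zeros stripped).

Executing turtle program step by step:
Start: pos=(-9,5), heading=0, pen down
PD: pen down
RT 30: heading 0 -> 330
FD 10: (-9,5) -> (-0.34,0) [heading=330, draw]
RT 30: heading 330 -> 300
FD 13: (-0.34,0) -> (6.16,-11.258) [heading=300, draw]
LT 85: heading 300 -> 25
BK 9: (6.16,-11.258) -> (-1.997,-15.062) [heading=25, draw]
Final: pos=(-1.997,-15.062), heading=25, 3 segment(s) drawn

Segment lengths:
  seg 1: (-9,5) -> (-0.34,0), length = 10
  seg 2: (-0.34,0) -> (6.16,-11.258), length = 13
  seg 3: (6.16,-11.258) -> (-1.997,-15.062), length = 9
Total = 32

Answer: 32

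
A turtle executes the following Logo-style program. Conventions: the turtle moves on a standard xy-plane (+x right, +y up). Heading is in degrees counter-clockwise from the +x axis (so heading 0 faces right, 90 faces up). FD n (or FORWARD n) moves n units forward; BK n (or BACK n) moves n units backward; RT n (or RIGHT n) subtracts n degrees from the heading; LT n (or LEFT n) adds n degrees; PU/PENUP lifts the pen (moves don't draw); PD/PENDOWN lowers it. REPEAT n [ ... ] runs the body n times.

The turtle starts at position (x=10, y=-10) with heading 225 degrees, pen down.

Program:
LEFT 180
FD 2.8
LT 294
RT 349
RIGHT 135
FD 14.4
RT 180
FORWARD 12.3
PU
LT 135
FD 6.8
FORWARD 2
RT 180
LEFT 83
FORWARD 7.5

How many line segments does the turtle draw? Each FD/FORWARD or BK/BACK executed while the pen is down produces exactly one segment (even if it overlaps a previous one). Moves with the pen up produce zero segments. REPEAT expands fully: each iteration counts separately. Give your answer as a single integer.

Answer: 3

Derivation:
Executing turtle program step by step:
Start: pos=(10,-10), heading=225, pen down
LT 180: heading 225 -> 45
FD 2.8: (10,-10) -> (11.98,-8.02) [heading=45, draw]
LT 294: heading 45 -> 339
RT 349: heading 339 -> 350
RT 135: heading 350 -> 215
FD 14.4: (11.98,-8.02) -> (0.184,-16.28) [heading=215, draw]
RT 180: heading 215 -> 35
FD 12.3: (0.184,-16.28) -> (10.26,-9.225) [heading=35, draw]
PU: pen up
LT 135: heading 35 -> 170
FD 6.8: (10.26,-9.225) -> (3.563,-8.044) [heading=170, move]
FD 2: (3.563,-8.044) -> (1.593,-7.697) [heading=170, move]
RT 180: heading 170 -> 350
LT 83: heading 350 -> 73
FD 7.5: (1.593,-7.697) -> (3.786,-0.524) [heading=73, move]
Final: pos=(3.786,-0.524), heading=73, 3 segment(s) drawn
Segments drawn: 3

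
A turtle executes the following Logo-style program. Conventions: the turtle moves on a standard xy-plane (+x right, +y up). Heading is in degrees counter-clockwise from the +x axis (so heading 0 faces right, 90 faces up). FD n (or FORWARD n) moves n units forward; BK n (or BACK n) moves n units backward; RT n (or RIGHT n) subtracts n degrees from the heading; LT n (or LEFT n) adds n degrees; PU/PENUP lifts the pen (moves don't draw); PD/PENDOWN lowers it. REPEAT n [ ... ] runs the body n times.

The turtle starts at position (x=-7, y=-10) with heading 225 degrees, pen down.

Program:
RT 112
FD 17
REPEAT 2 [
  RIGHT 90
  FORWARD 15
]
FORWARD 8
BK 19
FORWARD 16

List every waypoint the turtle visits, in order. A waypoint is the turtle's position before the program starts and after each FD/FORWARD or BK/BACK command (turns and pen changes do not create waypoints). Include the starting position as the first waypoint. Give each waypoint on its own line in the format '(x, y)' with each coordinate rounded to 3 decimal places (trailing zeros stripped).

Executing turtle program step by step:
Start: pos=(-7,-10), heading=225, pen down
RT 112: heading 225 -> 113
FD 17: (-7,-10) -> (-13.642,5.649) [heading=113, draw]
REPEAT 2 [
  -- iteration 1/2 --
  RT 90: heading 113 -> 23
  FD 15: (-13.642,5.649) -> (0.165,11.51) [heading=23, draw]
  -- iteration 2/2 --
  RT 90: heading 23 -> 293
  FD 15: (0.165,11.51) -> (6.026,-2.298) [heading=293, draw]
]
FD 8: (6.026,-2.298) -> (9.152,-9.662) [heading=293, draw]
BK 19: (9.152,-9.662) -> (1.728,7.828) [heading=293, draw]
FD 16: (1.728,7.828) -> (7.98,-6.901) [heading=293, draw]
Final: pos=(7.98,-6.901), heading=293, 6 segment(s) drawn
Waypoints (7 total):
(-7, -10)
(-13.642, 5.649)
(0.165, 11.51)
(6.026, -2.298)
(9.152, -9.662)
(1.728, 7.828)
(7.98, -6.901)

Answer: (-7, -10)
(-13.642, 5.649)
(0.165, 11.51)
(6.026, -2.298)
(9.152, -9.662)
(1.728, 7.828)
(7.98, -6.901)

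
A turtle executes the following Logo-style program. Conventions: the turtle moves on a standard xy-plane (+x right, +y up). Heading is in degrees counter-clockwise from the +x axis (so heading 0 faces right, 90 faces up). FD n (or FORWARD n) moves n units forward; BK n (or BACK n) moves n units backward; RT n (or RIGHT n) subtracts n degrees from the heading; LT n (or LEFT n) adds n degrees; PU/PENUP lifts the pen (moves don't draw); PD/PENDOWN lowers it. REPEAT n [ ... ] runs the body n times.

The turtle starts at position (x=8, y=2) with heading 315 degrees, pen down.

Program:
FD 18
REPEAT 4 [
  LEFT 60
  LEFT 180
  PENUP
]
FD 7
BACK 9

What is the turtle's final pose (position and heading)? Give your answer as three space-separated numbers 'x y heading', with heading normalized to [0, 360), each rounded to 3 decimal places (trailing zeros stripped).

Answer: 22.66 -10.21 195

Derivation:
Executing turtle program step by step:
Start: pos=(8,2), heading=315, pen down
FD 18: (8,2) -> (20.728,-10.728) [heading=315, draw]
REPEAT 4 [
  -- iteration 1/4 --
  LT 60: heading 315 -> 15
  LT 180: heading 15 -> 195
  PU: pen up
  -- iteration 2/4 --
  LT 60: heading 195 -> 255
  LT 180: heading 255 -> 75
  PU: pen up
  -- iteration 3/4 --
  LT 60: heading 75 -> 135
  LT 180: heading 135 -> 315
  PU: pen up
  -- iteration 4/4 --
  LT 60: heading 315 -> 15
  LT 180: heading 15 -> 195
  PU: pen up
]
FD 7: (20.728,-10.728) -> (13.966,-12.54) [heading=195, move]
BK 9: (13.966,-12.54) -> (22.66,-10.21) [heading=195, move]
Final: pos=(22.66,-10.21), heading=195, 1 segment(s) drawn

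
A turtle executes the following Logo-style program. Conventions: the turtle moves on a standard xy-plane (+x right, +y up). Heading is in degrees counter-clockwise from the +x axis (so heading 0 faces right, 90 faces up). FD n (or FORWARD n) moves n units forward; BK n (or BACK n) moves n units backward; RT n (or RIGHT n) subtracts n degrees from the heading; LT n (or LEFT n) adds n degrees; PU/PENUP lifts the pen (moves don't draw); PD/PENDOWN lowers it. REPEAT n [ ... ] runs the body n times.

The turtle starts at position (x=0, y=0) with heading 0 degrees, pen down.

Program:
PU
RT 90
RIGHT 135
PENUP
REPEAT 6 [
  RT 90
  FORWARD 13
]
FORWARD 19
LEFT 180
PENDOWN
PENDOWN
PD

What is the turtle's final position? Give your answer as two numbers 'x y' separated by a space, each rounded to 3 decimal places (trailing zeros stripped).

Executing turtle program step by step:
Start: pos=(0,0), heading=0, pen down
PU: pen up
RT 90: heading 0 -> 270
RT 135: heading 270 -> 135
PU: pen up
REPEAT 6 [
  -- iteration 1/6 --
  RT 90: heading 135 -> 45
  FD 13: (0,0) -> (9.192,9.192) [heading=45, move]
  -- iteration 2/6 --
  RT 90: heading 45 -> 315
  FD 13: (9.192,9.192) -> (18.385,0) [heading=315, move]
  -- iteration 3/6 --
  RT 90: heading 315 -> 225
  FD 13: (18.385,0) -> (9.192,-9.192) [heading=225, move]
  -- iteration 4/6 --
  RT 90: heading 225 -> 135
  FD 13: (9.192,-9.192) -> (0,0) [heading=135, move]
  -- iteration 5/6 --
  RT 90: heading 135 -> 45
  FD 13: (0,0) -> (9.192,9.192) [heading=45, move]
  -- iteration 6/6 --
  RT 90: heading 45 -> 315
  FD 13: (9.192,9.192) -> (18.385,0) [heading=315, move]
]
FD 19: (18.385,0) -> (31.82,-13.435) [heading=315, move]
LT 180: heading 315 -> 135
PD: pen down
PD: pen down
PD: pen down
Final: pos=(31.82,-13.435), heading=135, 0 segment(s) drawn

Answer: 31.82 -13.435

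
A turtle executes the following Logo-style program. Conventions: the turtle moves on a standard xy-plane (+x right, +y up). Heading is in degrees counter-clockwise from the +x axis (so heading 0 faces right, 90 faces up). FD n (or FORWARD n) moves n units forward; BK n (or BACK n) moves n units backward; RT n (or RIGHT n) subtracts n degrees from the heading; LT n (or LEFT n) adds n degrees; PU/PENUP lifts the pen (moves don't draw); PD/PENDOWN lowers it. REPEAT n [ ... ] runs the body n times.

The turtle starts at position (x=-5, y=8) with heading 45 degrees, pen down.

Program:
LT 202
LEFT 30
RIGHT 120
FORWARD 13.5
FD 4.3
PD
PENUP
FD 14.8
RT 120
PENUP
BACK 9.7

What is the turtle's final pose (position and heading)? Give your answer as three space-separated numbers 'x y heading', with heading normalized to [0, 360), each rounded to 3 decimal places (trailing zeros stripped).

Answer: -42.755 14.9 37

Derivation:
Executing turtle program step by step:
Start: pos=(-5,8), heading=45, pen down
LT 202: heading 45 -> 247
LT 30: heading 247 -> 277
RT 120: heading 277 -> 157
FD 13.5: (-5,8) -> (-17.427,13.275) [heading=157, draw]
FD 4.3: (-17.427,13.275) -> (-21.385,14.955) [heading=157, draw]
PD: pen down
PU: pen up
FD 14.8: (-21.385,14.955) -> (-35.008,20.738) [heading=157, move]
RT 120: heading 157 -> 37
PU: pen up
BK 9.7: (-35.008,20.738) -> (-42.755,14.9) [heading=37, move]
Final: pos=(-42.755,14.9), heading=37, 2 segment(s) drawn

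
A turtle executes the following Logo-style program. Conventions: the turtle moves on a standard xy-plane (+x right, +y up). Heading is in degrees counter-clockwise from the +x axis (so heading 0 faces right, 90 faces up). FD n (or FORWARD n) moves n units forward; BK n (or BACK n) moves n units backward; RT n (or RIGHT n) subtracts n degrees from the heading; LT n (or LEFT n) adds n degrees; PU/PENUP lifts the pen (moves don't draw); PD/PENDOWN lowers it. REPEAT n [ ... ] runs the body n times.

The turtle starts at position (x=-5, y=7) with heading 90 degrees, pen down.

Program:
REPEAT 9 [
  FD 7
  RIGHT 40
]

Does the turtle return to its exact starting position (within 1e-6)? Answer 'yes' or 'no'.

Answer: yes

Derivation:
Executing turtle program step by step:
Start: pos=(-5,7), heading=90, pen down
REPEAT 9 [
  -- iteration 1/9 --
  FD 7: (-5,7) -> (-5,14) [heading=90, draw]
  RT 40: heading 90 -> 50
  -- iteration 2/9 --
  FD 7: (-5,14) -> (-0.5,19.362) [heading=50, draw]
  RT 40: heading 50 -> 10
  -- iteration 3/9 --
  FD 7: (-0.5,19.362) -> (6.393,20.578) [heading=10, draw]
  RT 40: heading 10 -> 330
  -- iteration 4/9 --
  FD 7: (6.393,20.578) -> (12.455,17.078) [heading=330, draw]
  RT 40: heading 330 -> 290
  -- iteration 5/9 --
  FD 7: (12.455,17.078) -> (14.849,10.5) [heading=290, draw]
  RT 40: heading 290 -> 250
  -- iteration 6/9 --
  FD 7: (14.849,10.5) -> (12.455,3.922) [heading=250, draw]
  RT 40: heading 250 -> 210
  -- iteration 7/9 --
  FD 7: (12.455,3.922) -> (6.393,0.422) [heading=210, draw]
  RT 40: heading 210 -> 170
  -- iteration 8/9 --
  FD 7: (6.393,0.422) -> (-0.5,1.638) [heading=170, draw]
  RT 40: heading 170 -> 130
  -- iteration 9/9 --
  FD 7: (-0.5,1.638) -> (-5,7) [heading=130, draw]
  RT 40: heading 130 -> 90
]
Final: pos=(-5,7), heading=90, 9 segment(s) drawn

Start position: (-5, 7)
Final position: (-5, 7)
Distance = 0; < 1e-6 -> CLOSED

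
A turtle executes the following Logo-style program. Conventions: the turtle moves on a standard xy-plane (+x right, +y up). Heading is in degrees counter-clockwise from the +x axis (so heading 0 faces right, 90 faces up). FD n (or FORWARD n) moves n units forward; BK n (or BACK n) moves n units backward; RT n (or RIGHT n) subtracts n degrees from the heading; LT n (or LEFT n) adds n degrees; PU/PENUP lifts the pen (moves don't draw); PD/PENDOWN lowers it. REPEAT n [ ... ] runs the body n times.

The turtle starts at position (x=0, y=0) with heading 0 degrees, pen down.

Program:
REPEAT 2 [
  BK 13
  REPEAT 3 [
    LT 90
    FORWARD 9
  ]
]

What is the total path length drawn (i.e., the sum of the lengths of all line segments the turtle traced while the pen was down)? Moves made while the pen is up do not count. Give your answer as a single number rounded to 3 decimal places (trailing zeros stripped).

Executing turtle program step by step:
Start: pos=(0,0), heading=0, pen down
REPEAT 2 [
  -- iteration 1/2 --
  BK 13: (0,0) -> (-13,0) [heading=0, draw]
  REPEAT 3 [
    -- iteration 1/3 --
    LT 90: heading 0 -> 90
    FD 9: (-13,0) -> (-13,9) [heading=90, draw]
    -- iteration 2/3 --
    LT 90: heading 90 -> 180
    FD 9: (-13,9) -> (-22,9) [heading=180, draw]
    -- iteration 3/3 --
    LT 90: heading 180 -> 270
    FD 9: (-22,9) -> (-22,0) [heading=270, draw]
  ]
  -- iteration 2/2 --
  BK 13: (-22,0) -> (-22,13) [heading=270, draw]
  REPEAT 3 [
    -- iteration 1/3 --
    LT 90: heading 270 -> 0
    FD 9: (-22,13) -> (-13,13) [heading=0, draw]
    -- iteration 2/3 --
    LT 90: heading 0 -> 90
    FD 9: (-13,13) -> (-13,22) [heading=90, draw]
    -- iteration 3/3 --
    LT 90: heading 90 -> 180
    FD 9: (-13,22) -> (-22,22) [heading=180, draw]
  ]
]
Final: pos=(-22,22), heading=180, 8 segment(s) drawn

Segment lengths:
  seg 1: (0,0) -> (-13,0), length = 13
  seg 2: (-13,0) -> (-13,9), length = 9
  seg 3: (-13,9) -> (-22,9), length = 9
  seg 4: (-22,9) -> (-22,0), length = 9
  seg 5: (-22,0) -> (-22,13), length = 13
  seg 6: (-22,13) -> (-13,13), length = 9
  seg 7: (-13,13) -> (-13,22), length = 9
  seg 8: (-13,22) -> (-22,22), length = 9
Total = 80

Answer: 80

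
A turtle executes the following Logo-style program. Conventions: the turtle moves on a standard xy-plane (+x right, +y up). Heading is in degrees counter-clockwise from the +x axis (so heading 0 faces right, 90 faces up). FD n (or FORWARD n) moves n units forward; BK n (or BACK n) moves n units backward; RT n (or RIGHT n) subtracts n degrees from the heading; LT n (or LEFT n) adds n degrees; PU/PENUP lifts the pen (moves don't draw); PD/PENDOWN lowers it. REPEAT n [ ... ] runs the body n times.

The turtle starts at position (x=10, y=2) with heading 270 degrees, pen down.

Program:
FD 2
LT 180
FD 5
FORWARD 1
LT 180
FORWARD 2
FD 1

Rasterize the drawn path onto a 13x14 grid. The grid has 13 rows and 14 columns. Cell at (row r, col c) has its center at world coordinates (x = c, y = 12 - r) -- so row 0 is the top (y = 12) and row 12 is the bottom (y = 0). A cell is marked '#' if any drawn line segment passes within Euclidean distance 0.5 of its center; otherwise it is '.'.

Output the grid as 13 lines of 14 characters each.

Answer: ..............
..............
..............
..............
..............
..............
..........#...
..........#...
..........#...
..........#...
..........#...
..........#...
..........#...

Derivation:
Segment 0: (10,2) -> (10,0)
Segment 1: (10,0) -> (10,5)
Segment 2: (10,5) -> (10,6)
Segment 3: (10,6) -> (10,4)
Segment 4: (10,4) -> (10,3)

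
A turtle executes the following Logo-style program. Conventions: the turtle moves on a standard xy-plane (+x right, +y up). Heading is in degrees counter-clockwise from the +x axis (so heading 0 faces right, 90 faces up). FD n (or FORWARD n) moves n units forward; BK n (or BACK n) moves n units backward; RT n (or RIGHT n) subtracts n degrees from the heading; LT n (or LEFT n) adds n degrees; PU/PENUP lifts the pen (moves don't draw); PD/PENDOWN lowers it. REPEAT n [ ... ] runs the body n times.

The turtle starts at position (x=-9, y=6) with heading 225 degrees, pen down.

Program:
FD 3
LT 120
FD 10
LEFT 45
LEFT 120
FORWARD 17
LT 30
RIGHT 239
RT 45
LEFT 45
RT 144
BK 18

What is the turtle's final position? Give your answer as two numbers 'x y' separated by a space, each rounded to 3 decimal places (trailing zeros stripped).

Executing turtle program step by step:
Start: pos=(-9,6), heading=225, pen down
FD 3: (-9,6) -> (-11.121,3.879) [heading=225, draw]
LT 120: heading 225 -> 345
FD 10: (-11.121,3.879) -> (-1.462,1.29) [heading=345, draw]
LT 45: heading 345 -> 30
LT 120: heading 30 -> 150
FD 17: (-1.462,1.29) -> (-16.184,9.79) [heading=150, draw]
LT 30: heading 150 -> 180
RT 239: heading 180 -> 301
RT 45: heading 301 -> 256
LT 45: heading 256 -> 301
RT 144: heading 301 -> 157
BK 18: (-16.184,9.79) -> (0.385,2.757) [heading=157, draw]
Final: pos=(0.385,2.757), heading=157, 4 segment(s) drawn

Answer: 0.385 2.757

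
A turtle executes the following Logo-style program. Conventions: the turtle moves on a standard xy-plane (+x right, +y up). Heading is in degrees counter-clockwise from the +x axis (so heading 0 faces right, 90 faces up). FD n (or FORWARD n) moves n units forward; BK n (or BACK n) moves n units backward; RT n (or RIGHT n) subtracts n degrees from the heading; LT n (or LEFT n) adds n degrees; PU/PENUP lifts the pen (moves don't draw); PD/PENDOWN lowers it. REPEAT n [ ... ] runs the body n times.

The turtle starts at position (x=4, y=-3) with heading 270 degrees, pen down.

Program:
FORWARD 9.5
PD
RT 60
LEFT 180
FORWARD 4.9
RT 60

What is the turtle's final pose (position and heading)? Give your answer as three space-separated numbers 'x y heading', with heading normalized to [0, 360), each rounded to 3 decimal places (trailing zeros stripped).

Executing turtle program step by step:
Start: pos=(4,-3), heading=270, pen down
FD 9.5: (4,-3) -> (4,-12.5) [heading=270, draw]
PD: pen down
RT 60: heading 270 -> 210
LT 180: heading 210 -> 30
FD 4.9: (4,-12.5) -> (8.244,-10.05) [heading=30, draw]
RT 60: heading 30 -> 330
Final: pos=(8.244,-10.05), heading=330, 2 segment(s) drawn

Answer: 8.244 -10.05 330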